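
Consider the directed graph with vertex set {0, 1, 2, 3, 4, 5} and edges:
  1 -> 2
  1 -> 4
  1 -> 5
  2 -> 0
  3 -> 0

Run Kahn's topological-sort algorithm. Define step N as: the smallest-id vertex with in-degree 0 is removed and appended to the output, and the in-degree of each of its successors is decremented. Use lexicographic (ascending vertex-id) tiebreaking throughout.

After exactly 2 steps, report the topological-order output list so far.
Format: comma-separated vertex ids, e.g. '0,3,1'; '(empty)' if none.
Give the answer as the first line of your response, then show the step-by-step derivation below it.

1,2

step 1: output 1; order=[1]; indeg=(2,0,0,0,0,0)
step 2: output 2; order=[1,2]; indeg=(1,0,0,0,0,0)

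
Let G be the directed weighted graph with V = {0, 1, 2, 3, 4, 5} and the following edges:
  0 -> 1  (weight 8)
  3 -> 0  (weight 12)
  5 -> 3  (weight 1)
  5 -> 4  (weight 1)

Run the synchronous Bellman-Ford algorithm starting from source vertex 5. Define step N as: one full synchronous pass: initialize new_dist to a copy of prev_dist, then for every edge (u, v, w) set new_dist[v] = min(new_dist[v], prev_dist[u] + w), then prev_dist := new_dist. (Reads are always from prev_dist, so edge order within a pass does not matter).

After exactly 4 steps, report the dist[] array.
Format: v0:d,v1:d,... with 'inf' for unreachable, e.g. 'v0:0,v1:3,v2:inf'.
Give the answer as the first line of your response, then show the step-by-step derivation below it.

v0:13,v1:21,v2:inf,v3:1,v4:1,v5:0

step 1: dist = v0:inf,v1:inf,v2:inf,v3:1,v4:1,v5:0
step 2: dist = v0:13,v1:inf,v2:inf,v3:1,v4:1,v5:0
step 3: dist = v0:13,v1:21,v2:inf,v3:1,v4:1,v5:0
step 4: dist = v0:13,v1:21,v2:inf,v3:1,v4:1,v5:0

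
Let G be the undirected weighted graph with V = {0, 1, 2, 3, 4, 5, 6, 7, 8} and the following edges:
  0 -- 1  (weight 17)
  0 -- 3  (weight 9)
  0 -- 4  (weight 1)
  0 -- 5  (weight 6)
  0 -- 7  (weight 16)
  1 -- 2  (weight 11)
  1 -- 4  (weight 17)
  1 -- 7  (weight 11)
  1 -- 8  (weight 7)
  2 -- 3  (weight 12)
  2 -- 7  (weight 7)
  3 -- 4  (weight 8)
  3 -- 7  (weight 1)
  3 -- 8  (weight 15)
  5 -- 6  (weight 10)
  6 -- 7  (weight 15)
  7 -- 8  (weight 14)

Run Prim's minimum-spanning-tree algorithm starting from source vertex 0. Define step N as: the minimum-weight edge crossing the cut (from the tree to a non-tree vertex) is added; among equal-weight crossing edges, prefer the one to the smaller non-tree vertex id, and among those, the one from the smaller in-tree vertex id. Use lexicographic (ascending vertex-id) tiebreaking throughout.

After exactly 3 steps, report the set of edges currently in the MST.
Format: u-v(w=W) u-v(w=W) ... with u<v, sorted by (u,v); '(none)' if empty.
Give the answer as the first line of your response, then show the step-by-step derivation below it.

0-4(w=1) 0-5(w=6) 3-4(w=8)

step 1: add edge 0-4 (w=1); MST = {0-4(w=1)}
step 2: add edge 0-5 (w=6); MST = {0-4(w=1) 0-5(w=6)}
step 3: add edge 3-4 (w=8); MST = {0-4(w=1) 0-5(w=6) 3-4(w=8)}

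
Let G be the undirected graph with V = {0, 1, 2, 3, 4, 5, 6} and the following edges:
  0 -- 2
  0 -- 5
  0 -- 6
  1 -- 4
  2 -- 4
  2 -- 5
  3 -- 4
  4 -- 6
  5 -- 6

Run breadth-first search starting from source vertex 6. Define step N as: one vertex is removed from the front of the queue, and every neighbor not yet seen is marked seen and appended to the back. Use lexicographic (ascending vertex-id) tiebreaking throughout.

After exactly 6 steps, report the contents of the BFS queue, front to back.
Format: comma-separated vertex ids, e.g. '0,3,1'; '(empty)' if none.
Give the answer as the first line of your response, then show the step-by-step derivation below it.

3

step 1: dequeue 6; queue=[0,4,5]; order=6
step 2: dequeue 0; queue=[4,5,2]; order=6,0
step 3: dequeue 4; queue=[5,2,1,3]; order=6,0,4
step 4: dequeue 5; queue=[2,1,3]; order=6,0,4,5
step 5: dequeue 2; queue=[1,3]; order=6,0,4,5,2
step 6: dequeue 1; queue=[3]; order=6,0,4,5,2,1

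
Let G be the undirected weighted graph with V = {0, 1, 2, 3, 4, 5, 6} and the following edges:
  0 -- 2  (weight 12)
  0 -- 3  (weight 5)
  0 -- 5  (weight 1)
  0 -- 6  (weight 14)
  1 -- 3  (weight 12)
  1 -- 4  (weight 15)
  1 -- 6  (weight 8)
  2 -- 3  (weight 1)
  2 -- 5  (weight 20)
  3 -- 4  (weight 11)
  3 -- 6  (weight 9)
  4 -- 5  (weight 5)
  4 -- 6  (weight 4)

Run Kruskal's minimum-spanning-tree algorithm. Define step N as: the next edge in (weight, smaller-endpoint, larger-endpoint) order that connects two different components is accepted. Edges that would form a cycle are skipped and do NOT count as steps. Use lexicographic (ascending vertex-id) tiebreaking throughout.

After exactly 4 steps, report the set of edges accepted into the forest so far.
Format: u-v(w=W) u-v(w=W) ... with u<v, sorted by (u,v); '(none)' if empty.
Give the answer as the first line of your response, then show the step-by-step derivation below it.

0-3(w=5) 0-5(w=1) 2-3(w=1) 4-6(w=4)

step 1: add edge 0-5 (w=1); MST = {0-5(w=1)}
step 2: add edge 2-3 (w=1); MST = {0-5(w=1) 2-3(w=1)}
step 3: add edge 4-6 (w=4); MST = {0-5(w=1) 2-3(w=1) 4-6(w=4)}
step 4: add edge 0-3 (w=5); MST = {0-3(w=5) 0-5(w=1) 2-3(w=1) 4-6(w=4)}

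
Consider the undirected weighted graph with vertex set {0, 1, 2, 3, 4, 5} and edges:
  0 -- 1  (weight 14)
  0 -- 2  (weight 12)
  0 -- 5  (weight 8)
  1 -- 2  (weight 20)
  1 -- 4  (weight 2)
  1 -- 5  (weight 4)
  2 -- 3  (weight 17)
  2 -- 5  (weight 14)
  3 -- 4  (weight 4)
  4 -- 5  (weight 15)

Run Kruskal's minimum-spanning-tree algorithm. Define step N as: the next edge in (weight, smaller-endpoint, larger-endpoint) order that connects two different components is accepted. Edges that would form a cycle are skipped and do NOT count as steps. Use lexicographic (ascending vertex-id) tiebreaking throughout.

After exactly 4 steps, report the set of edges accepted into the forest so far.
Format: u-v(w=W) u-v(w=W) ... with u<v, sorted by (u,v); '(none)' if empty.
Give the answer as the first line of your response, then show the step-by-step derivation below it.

0-5(w=8) 1-4(w=2) 1-5(w=4) 3-4(w=4)

step 1: add edge 1-4 (w=2); MST = {1-4(w=2)}
step 2: add edge 1-5 (w=4); MST = {1-4(w=2) 1-5(w=4)}
step 3: add edge 3-4 (w=4); MST = {1-4(w=2) 1-5(w=4) 3-4(w=4)}
step 4: add edge 0-5 (w=8); MST = {0-5(w=8) 1-4(w=2) 1-5(w=4) 3-4(w=4)}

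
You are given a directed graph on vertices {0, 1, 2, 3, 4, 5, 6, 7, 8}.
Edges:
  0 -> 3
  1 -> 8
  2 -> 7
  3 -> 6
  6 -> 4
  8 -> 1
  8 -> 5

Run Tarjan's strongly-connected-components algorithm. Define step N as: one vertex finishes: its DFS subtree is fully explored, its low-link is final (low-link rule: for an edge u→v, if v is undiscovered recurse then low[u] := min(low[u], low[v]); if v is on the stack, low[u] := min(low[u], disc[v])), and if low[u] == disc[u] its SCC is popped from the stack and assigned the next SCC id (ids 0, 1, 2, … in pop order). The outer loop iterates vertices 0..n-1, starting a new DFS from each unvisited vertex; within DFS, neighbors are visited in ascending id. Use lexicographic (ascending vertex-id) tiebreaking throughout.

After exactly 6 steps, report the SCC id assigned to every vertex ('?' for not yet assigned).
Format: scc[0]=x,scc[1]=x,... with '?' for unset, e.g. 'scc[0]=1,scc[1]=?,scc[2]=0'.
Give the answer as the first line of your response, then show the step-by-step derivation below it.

scc[0]=3,scc[1]=?,scc[2]=?,scc[3]=2,scc[4]=0,scc[5]=4,scc[6]=1,scc[7]=?,scc[8]=?

step 1: low=(low[0]=0,low[1]=?,low[2]=?,low[3]=1,low[4]=3,low[5]=?,low[6]=2,low[7]=?,low[8]=?); scc=(scc[0]=?,scc[1]=?,scc[2]=?,scc[3]=?,scc[4]=0,scc[5]=?,scc[6]=?,scc[7]=?,scc[8]=?)
step 2: low=(low[0]=0,low[1]=?,low[2]=?,low[3]=1,low[4]=3,low[5]=?,low[6]=2,low[7]=?,low[8]=?); scc=(scc[0]=?,scc[1]=?,scc[2]=?,scc[3]=?,scc[4]=0,scc[5]=?,scc[6]=1,scc[7]=?,scc[8]=?)
step 3: low=(low[0]=0,low[1]=?,low[2]=?,low[3]=1,low[4]=3,low[5]=?,low[6]=2,low[7]=?,low[8]=?); scc=(scc[0]=?,scc[1]=?,scc[2]=?,scc[3]=2,scc[4]=0,scc[5]=?,scc[6]=1,scc[7]=?,scc[8]=?)
step 4: low=(low[0]=0,low[1]=?,low[2]=?,low[3]=1,low[4]=3,low[5]=?,low[6]=2,low[7]=?,low[8]=?); scc=(scc[0]=3,scc[1]=?,scc[2]=?,scc[3]=2,scc[4]=0,scc[5]=?,scc[6]=1,scc[7]=?,scc[8]=?)
step 5: low=(low[0]=0,low[1]=4,low[2]=?,low[3]=1,low[4]=3,low[5]=6,low[6]=2,low[7]=?,low[8]=4); scc=(scc[0]=3,scc[1]=?,scc[2]=?,scc[3]=2,scc[4]=0,scc[5]=4,scc[6]=1,scc[7]=?,scc[8]=?)
step 6: low=(low[0]=0,low[1]=4,low[2]=?,low[3]=1,low[4]=3,low[5]=6,low[6]=2,low[7]=?,low[8]=4); scc=(scc[0]=3,scc[1]=?,scc[2]=?,scc[3]=2,scc[4]=0,scc[5]=4,scc[6]=1,scc[7]=?,scc[8]=?)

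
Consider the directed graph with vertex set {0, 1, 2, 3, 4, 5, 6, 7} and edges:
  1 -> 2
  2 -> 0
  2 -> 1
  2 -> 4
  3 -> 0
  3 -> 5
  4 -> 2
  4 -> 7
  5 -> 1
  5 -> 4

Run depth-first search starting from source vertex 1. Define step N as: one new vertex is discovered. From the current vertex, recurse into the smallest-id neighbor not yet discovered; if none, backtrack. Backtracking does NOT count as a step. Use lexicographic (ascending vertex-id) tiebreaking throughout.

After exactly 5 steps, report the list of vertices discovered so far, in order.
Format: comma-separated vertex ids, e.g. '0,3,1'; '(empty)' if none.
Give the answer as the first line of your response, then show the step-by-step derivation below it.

1,2,0,4,7

step 1: discover 1; path=1; order=1
step 2: discover 2; path=1>2; order=1,2
step 3: discover 0; path=1>2>0; order=1,2,0
step 4: discover 4; path=1>2>4; order=1,2,0,4
step 5: discover 7; path=1>2>4>7; order=1,2,0,4,7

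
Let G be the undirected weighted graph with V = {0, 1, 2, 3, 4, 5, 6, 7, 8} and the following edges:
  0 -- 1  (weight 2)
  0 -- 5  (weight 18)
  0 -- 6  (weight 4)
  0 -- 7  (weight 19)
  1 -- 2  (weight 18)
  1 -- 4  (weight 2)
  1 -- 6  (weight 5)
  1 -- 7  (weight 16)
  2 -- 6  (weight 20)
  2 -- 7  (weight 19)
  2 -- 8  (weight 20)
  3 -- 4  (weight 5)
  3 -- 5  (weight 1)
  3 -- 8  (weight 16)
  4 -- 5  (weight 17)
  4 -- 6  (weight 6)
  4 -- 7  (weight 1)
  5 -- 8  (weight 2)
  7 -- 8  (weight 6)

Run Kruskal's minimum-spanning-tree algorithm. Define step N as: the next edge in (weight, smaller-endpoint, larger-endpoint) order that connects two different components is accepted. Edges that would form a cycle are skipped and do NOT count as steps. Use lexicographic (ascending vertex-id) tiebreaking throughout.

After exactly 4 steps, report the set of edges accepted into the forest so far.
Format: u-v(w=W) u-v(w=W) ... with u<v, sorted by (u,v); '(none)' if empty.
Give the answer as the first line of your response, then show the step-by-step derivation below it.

0-1(w=2) 1-4(w=2) 3-5(w=1) 4-7(w=1)

step 1: add edge 3-5 (w=1); MST = {3-5(w=1)}
step 2: add edge 4-7 (w=1); MST = {3-5(w=1) 4-7(w=1)}
step 3: add edge 0-1 (w=2); MST = {0-1(w=2) 3-5(w=1) 4-7(w=1)}
step 4: add edge 1-4 (w=2); MST = {0-1(w=2) 1-4(w=2) 3-5(w=1) 4-7(w=1)}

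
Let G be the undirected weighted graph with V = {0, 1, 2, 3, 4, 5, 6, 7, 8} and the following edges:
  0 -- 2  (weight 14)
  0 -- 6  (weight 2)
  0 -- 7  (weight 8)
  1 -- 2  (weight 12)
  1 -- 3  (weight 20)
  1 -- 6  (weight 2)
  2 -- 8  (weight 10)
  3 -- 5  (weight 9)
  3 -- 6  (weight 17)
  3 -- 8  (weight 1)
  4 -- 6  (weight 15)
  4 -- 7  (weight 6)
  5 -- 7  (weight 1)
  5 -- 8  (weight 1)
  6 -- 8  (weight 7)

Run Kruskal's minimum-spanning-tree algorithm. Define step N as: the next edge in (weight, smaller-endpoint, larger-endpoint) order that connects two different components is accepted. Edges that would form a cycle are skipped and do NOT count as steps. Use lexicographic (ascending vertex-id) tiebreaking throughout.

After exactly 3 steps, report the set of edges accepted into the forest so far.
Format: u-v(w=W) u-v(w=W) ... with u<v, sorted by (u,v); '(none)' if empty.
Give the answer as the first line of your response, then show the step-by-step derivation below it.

3-8(w=1) 5-7(w=1) 5-8(w=1)

step 1: add edge 3-8 (w=1); MST = {3-8(w=1)}
step 2: add edge 5-7 (w=1); MST = {3-8(w=1) 5-7(w=1)}
step 3: add edge 5-8 (w=1); MST = {3-8(w=1) 5-7(w=1) 5-8(w=1)}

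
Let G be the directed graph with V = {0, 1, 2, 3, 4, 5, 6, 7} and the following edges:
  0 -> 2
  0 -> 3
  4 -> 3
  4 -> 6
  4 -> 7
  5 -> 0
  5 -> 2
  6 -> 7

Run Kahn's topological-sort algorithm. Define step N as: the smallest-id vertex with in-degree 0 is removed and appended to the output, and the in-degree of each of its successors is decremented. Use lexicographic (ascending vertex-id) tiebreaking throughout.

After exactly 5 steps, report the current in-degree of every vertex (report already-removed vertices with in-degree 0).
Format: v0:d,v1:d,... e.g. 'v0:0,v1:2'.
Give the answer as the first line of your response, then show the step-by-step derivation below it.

v0:0,v1:0,v2:0,v3:0,v4:0,v5:0,v6:0,v7:1

step 1: output 1; order=[1]; indeg=(1,0,2,2,0,0,1,2)
step 2: output 4; order=[1,4]; indeg=(1,0,2,1,0,0,0,1)
step 3: output 5; order=[1,4,5]; indeg=(0,0,1,1,0,0,0,1)
step 4: output 0; order=[1,4,5,0]; indeg=(0,0,0,0,0,0,0,1)
step 5: output 2; order=[1,4,5,0,2]; indeg=(0,0,0,0,0,0,0,1)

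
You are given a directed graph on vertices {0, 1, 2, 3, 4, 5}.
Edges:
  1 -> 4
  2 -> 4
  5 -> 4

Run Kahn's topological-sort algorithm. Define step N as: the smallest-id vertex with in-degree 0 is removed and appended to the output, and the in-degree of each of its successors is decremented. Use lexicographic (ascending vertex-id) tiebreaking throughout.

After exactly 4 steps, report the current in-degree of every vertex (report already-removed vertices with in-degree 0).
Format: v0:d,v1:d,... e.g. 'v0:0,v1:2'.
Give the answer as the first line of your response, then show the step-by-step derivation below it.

v0:0,v1:0,v2:0,v3:0,v4:1,v5:0

step 1: output 0; order=[0]; indeg=(0,0,0,0,3,0)
step 2: output 1; order=[0,1]; indeg=(0,0,0,0,2,0)
step 3: output 2; order=[0,1,2]; indeg=(0,0,0,0,1,0)
step 4: output 3; order=[0,1,2,3]; indeg=(0,0,0,0,1,0)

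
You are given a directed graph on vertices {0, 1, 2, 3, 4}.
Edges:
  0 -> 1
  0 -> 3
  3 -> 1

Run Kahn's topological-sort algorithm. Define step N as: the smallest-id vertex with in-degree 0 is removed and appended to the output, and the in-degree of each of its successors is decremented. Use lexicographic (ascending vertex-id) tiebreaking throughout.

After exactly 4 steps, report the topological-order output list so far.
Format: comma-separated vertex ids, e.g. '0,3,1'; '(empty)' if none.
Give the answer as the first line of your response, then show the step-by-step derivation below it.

0,2,3,1

step 1: output 0; order=[0]; indeg=(0,1,0,0,0)
step 2: output 2; order=[0,2]; indeg=(0,1,0,0,0)
step 3: output 3; order=[0,2,3]; indeg=(0,0,0,0,0)
step 4: output 1; order=[0,2,3,1]; indeg=(0,0,0,0,0)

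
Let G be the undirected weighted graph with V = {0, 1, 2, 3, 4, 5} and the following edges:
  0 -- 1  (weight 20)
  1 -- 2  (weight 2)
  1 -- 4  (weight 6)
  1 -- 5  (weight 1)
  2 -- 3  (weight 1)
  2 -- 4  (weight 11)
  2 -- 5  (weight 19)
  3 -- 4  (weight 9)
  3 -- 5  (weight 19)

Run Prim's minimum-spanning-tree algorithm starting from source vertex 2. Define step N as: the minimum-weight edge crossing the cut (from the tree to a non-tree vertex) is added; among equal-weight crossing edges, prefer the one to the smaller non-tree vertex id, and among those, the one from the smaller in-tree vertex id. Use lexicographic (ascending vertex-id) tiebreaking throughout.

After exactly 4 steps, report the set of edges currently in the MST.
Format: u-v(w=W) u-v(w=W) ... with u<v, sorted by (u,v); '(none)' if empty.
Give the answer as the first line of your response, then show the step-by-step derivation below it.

1-2(w=2) 1-4(w=6) 1-5(w=1) 2-3(w=1)

step 1: add edge 2-3 (w=1); MST = {2-3(w=1)}
step 2: add edge 1-2 (w=2); MST = {1-2(w=2) 2-3(w=1)}
step 3: add edge 1-5 (w=1); MST = {1-2(w=2) 1-5(w=1) 2-3(w=1)}
step 4: add edge 1-4 (w=6); MST = {1-2(w=2) 1-4(w=6) 1-5(w=1) 2-3(w=1)}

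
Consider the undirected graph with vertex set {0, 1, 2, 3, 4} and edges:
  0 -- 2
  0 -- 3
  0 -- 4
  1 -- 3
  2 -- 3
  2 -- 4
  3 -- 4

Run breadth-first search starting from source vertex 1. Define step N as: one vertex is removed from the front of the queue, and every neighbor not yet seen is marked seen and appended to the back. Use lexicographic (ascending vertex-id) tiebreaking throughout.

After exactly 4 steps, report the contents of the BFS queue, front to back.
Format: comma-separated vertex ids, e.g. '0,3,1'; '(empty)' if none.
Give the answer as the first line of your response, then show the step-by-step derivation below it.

4

step 1: dequeue 1; queue=[3]; order=1
step 2: dequeue 3; queue=[0,2,4]; order=1,3
step 3: dequeue 0; queue=[2,4]; order=1,3,0
step 4: dequeue 2; queue=[4]; order=1,3,0,2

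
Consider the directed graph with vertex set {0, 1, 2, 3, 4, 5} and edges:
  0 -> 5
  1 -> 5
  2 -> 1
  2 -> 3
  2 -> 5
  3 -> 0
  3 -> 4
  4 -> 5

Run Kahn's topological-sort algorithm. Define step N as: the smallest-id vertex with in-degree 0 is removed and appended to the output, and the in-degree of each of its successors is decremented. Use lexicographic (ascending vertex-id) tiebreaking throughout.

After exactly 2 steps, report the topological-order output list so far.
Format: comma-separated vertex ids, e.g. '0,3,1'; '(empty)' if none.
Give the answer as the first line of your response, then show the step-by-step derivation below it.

2,1

step 1: output 2; order=[2]; indeg=(1,0,0,0,1,3)
step 2: output 1; order=[2,1]; indeg=(1,0,0,0,1,2)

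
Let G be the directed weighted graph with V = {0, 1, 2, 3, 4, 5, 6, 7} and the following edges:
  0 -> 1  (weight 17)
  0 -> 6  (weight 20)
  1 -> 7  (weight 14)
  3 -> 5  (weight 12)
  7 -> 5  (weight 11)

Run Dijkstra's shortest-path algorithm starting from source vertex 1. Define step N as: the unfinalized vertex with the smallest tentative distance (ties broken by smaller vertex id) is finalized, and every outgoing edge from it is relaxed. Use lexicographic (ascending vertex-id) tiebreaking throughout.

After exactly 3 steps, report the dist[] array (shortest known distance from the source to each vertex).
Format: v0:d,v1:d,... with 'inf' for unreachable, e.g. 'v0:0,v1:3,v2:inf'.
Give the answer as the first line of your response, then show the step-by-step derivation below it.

v0:inf,v1:0,v2:inf,v3:inf,v4:inf,v5:25,v6:inf,v7:14

step 1: dist = v0:inf,v1:0,v2:inf,v3:inf,v4:inf,v5:inf,v6:inf,v7:14
step 2: dist = v0:inf,v1:0,v2:inf,v3:inf,v4:inf,v5:25,v6:inf,v7:14
step 3: dist = v0:inf,v1:0,v2:inf,v3:inf,v4:inf,v5:25,v6:inf,v7:14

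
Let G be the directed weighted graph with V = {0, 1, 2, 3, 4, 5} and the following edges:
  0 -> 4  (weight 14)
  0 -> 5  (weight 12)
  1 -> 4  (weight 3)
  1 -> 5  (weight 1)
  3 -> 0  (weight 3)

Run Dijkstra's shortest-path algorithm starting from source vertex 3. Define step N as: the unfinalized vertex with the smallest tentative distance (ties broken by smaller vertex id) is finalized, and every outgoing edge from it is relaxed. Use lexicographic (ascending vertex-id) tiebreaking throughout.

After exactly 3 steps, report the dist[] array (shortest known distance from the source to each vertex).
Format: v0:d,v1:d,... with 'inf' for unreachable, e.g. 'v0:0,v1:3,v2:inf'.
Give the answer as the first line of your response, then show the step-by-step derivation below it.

v0:3,v1:inf,v2:inf,v3:0,v4:17,v5:15

step 1: dist = v0:3,v1:inf,v2:inf,v3:0,v4:inf,v5:inf
step 2: dist = v0:3,v1:inf,v2:inf,v3:0,v4:17,v5:15
step 3: dist = v0:3,v1:inf,v2:inf,v3:0,v4:17,v5:15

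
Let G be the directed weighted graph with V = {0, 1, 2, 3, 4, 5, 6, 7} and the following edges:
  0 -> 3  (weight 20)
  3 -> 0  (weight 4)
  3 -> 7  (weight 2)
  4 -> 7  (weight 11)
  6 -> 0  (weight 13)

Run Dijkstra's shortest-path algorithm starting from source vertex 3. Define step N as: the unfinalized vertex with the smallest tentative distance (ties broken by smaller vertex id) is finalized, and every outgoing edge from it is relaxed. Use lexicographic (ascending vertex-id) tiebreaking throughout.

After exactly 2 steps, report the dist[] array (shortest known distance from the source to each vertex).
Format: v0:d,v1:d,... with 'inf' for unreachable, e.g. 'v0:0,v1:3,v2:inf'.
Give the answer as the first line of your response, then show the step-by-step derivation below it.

v0:4,v1:inf,v2:inf,v3:0,v4:inf,v5:inf,v6:inf,v7:2

step 1: dist = v0:4,v1:inf,v2:inf,v3:0,v4:inf,v5:inf,v6:inf,v7:2
step 2: dist = v0:4,v1:inf,v2:inf,v3:0,v4:inf,v5:inf,v6:inf,v7:2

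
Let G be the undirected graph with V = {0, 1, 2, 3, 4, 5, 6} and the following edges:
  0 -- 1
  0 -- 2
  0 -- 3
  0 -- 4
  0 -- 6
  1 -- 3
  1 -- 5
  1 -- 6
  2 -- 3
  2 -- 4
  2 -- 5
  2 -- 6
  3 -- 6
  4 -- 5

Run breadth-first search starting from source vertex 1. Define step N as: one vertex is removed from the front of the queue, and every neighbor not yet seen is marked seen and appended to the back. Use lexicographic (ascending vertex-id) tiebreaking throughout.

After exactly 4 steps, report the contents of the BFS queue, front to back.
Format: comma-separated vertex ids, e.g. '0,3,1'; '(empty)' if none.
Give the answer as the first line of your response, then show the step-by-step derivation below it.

6,2,4

step 1: dequeue 1; queue=[0,3,5,6]; order=1
step 2: dequeue 0; queue=[3,5,6,2,4]; order=1,0
step 3: dequeue 3; queue=[5,6,2,4]; order=1,0,3
step 4: dequeue 5; queue=[6,2,4]; order=1,0,3,5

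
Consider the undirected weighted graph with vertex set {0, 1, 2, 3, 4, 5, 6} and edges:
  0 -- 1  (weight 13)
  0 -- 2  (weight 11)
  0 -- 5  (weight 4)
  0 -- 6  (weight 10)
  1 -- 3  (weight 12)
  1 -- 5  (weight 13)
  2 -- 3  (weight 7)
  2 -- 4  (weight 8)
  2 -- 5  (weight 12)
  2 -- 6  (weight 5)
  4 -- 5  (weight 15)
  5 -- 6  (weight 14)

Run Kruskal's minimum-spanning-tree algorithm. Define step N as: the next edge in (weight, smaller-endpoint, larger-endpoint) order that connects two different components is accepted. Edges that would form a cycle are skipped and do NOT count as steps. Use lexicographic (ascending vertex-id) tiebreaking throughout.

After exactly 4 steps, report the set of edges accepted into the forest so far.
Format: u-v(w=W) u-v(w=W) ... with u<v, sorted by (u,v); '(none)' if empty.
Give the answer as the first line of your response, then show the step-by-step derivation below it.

0-5(w=4) 2-3(w=7) 2-4(w=8) 2-6(w=5)

step 1: add edge 0-5 (w=4); MST = {0-5(w=4)}
step 2: add edge 2-6 (w=5); MST = {0-5(w=4) 2-6(w=5)}
step 3: add edge 2-3 (w=7); MST = {0-5(w=4) 2-3(w=7) 2-6(w=5)}
step 4: add edge 2-4 (w=8); MST = {0-5(w=4) 2-3(w=7) 2-4(w=8) 2-6(w=5)}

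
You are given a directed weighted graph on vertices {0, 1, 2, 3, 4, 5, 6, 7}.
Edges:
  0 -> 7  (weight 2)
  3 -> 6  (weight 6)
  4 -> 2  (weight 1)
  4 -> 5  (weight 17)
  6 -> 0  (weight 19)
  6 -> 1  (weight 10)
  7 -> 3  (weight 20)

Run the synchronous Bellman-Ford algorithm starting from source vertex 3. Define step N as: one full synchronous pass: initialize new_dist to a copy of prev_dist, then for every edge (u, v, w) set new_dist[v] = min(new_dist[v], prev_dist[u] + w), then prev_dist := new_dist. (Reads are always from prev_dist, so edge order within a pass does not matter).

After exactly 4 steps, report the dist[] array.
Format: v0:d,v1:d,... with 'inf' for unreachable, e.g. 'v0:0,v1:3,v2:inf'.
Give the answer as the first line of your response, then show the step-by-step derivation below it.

v0:25,v1:16,v2:inf,v3:0,v4:inf,v5:inf,v6:6,v7:27

step 1: dist = v0:inf,v1:inf,v2:inf,v3:0,v4:inf,v5:inf,v6:6,v7:inf
step 2: dist = v0:25,v1:16,v2:inf,v3:0,v4:inf,v5:inf,v6:6,v7:inf
step 3: dist = v0:25,v1:16,v2:inf,v3:0,v4:inf,v5:inf,v6:6,v7:27
step 4: dist = v0:25,v1:16,v2:inf,v3:0,v4:inf,v5:inf,v6:6,v7:27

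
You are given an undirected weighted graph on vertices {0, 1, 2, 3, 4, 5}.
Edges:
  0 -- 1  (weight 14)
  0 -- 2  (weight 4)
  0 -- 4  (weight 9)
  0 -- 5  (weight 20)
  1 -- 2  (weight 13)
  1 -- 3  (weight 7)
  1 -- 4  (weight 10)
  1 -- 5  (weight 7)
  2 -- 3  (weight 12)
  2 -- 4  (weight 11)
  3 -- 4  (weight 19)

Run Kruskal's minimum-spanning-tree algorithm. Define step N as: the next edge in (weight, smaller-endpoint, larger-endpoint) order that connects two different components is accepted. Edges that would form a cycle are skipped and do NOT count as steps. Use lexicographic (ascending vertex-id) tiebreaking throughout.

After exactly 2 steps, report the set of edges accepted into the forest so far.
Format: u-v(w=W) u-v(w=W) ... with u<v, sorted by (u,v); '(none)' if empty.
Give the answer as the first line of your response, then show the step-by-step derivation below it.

0-2(w=4) 1-3(w=7)

step 1: add edge 0-2 (w=4); MST = {0-2(w=4)}
step 2: add edge 1-3 (w=7); MST = {0-2(w=4) 1-3(w=7)}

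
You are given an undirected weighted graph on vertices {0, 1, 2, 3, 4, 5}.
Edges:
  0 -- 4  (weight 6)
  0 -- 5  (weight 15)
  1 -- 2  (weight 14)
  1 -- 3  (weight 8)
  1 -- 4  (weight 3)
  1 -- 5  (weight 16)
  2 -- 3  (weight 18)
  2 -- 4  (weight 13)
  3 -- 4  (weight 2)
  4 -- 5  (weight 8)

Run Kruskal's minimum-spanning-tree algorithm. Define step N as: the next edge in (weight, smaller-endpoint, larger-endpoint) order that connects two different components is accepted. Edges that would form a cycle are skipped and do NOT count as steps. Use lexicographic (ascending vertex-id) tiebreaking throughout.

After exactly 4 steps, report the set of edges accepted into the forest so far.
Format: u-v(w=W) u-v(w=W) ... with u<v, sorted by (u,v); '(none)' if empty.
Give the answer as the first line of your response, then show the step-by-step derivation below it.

0-4(w=6) 1-4(w=3) 3-4(w=2) 4-5(w=8)

step 1: add edge 3-4 (w=2); MST = {3-4(w=2)}
step 2: add edge 1-4 (w=3); MST = {1-4(w=3) 3-4(w=2)}
step 3: add edge 0-4 (w=6); MST = {0-4(w=6) 1-4(w=3) 3-4(w=2)}
step 4: add edge 4-5 (w=8); MST = {0-4(w=6) 1-4(w=3) 3-4(w=2) 4-5(w=8)}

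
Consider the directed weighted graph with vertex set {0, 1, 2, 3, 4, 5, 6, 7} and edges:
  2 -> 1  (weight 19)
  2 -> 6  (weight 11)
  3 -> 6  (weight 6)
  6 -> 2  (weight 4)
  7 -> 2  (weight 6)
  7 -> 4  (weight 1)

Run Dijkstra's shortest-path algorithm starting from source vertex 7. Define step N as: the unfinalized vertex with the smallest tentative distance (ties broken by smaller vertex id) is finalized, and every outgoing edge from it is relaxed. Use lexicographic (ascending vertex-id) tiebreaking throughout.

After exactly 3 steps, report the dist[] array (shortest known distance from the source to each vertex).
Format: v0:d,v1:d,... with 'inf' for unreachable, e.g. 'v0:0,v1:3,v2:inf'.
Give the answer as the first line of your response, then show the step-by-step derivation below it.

v0:inf,v1:25,v2:6,v3:inf,v4:1,v5:inf,v6:17,v7:0

step 1: dist = v0:inf,v1:inf,v2:6,v3:inf,v4:1,v5:inf,v6:inf,v7:0
step 2: dist = v0:inf,v1:inf,v2:6,v3:inf,v4:1,v5:inf,v6:inf,v7:0
step 3: dist = v0:inf,v1:25,v2:6,v3:inf,v4:1,v5:inf,v6:17,v7:0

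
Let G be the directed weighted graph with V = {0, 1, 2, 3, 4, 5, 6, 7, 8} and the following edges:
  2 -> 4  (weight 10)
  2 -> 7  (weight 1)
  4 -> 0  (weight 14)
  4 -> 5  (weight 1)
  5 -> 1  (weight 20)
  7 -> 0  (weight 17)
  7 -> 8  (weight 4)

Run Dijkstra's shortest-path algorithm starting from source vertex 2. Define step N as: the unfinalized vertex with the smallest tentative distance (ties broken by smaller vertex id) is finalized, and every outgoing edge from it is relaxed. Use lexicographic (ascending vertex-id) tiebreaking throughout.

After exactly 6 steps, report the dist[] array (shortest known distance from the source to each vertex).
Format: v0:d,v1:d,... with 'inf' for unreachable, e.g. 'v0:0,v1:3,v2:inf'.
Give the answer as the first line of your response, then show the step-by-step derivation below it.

v0:18,v1:31,v2:0,v3:inf,v4:10,v5:11,v6:inf,v7:1,v8:5

step 1: dist = v0:inf,v1:inf,v2:0,v3:inf,v4:10,v5:inf,v6:inf,v7:1,v8:inf
step 2: dist = v0:18,v1:inf,v2:0,v3:inf,v4:10,v5:inf,v6:inf,v7:1,v8:5
step 3: dist = v0:18,v1:inf,v2:0,v3:inf,v4:10,v5:inf,v6:inf,v7:1,v8:5
step 4: dist = v0:18,v1:inf,v2:0,v3:inf,v4:10,v5:11,v6:inf,v7:1,v8:5
step 5: dist = v0:18,v1:31,v2:0,v3:inf,v4:10,v5:11,v6:inf,v7:1,v8:5
step 6: dist = v0:18,v1:31,v2:0,v3:inf,v4:10,v5:11,v6:inf,v7:1,v8:5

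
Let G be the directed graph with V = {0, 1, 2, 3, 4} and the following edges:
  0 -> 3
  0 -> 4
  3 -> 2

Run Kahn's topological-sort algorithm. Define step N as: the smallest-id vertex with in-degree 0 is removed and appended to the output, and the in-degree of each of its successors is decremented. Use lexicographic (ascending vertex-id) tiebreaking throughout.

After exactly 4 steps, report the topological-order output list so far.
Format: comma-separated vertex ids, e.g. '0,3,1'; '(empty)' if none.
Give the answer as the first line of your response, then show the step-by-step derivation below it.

0,1,3,2

step 1: output 0; order=[0]; indeg=(0,0,1,0,0)
step 2: output 1; order=[0,1]; indeg=(0,0,1,0,0)
step 3: output 3; order=[0,1,3]; indeg=(0,0,0,0,0)
step 4: output 2; order=[0,1,3,2]; indeg=(0,0,0,0,0)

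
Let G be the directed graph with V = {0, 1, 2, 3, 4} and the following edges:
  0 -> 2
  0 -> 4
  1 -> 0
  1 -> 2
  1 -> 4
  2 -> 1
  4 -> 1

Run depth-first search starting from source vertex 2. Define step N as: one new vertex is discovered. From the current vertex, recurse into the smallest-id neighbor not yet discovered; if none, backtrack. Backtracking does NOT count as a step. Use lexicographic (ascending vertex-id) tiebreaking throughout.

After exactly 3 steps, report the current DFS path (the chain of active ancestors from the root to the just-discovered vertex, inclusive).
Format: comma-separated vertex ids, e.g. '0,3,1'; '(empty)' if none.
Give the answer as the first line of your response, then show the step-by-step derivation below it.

2,1,0

step 1: discover 2; path=2; order=2
step 2: discover 1; path=2>1; order=2,1
step 3: discover 0; path=2>1>0; order=2,1,0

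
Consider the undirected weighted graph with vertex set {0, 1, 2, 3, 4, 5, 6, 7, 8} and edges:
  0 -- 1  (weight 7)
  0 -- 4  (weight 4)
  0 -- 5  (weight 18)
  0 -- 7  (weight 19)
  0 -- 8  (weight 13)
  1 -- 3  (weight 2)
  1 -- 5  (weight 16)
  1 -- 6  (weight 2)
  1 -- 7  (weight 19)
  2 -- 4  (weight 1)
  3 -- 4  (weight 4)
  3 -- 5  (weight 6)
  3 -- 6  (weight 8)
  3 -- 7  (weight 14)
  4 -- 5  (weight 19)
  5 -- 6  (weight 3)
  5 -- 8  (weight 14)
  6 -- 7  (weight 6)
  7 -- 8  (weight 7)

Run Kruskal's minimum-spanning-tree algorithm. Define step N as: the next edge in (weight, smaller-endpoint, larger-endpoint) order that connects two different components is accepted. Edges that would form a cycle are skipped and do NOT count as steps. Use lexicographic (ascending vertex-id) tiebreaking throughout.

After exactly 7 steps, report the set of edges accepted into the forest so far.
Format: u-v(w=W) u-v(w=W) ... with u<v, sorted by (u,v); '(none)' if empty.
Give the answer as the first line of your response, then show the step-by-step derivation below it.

0-4(w=4) 1-3(w=2) 1-6(w=2) 2-4(w=1) 3-4(w=4) 5-6(w=3) 6-7(w=6)

step 1: add edge 2-4 (w=1); MST = {2-4(w=1)}
step 2: add edge 1-3 (w=2); MST = {1-3(w=2) 2-4(w=1)}
step 3: add edge 1-6 (w=2); MST = {1-3(w=2) 1-6(w=2) 2-4(w=1)}
step 4: add edge 5-6 (w=3); MST = {1-3(w=2) 1-6(w=2) 2-4(w=1) 5-6(w=3)}
step 5: add edge 0-4 (w=4); MST = {0-4(w=4) 1-3(w=2) 1-6(w=2) 2-4(w=1) 5-6(w=3)}
step 6: add edge 3-4 (w=4); MST = {0-4(w=4) 1-3(w=2) 1-6(w=2) 2-4(w=1) 3-4(w=4) 5-6(w=3)}
step 7: add edge 6-7 (w=6); MST = {0-4(w=4) 1-3(w=2) 1-6(w=2) 2-4(w=1) 3-4(w=4) 5-6(w=3) 6-7(w=6)}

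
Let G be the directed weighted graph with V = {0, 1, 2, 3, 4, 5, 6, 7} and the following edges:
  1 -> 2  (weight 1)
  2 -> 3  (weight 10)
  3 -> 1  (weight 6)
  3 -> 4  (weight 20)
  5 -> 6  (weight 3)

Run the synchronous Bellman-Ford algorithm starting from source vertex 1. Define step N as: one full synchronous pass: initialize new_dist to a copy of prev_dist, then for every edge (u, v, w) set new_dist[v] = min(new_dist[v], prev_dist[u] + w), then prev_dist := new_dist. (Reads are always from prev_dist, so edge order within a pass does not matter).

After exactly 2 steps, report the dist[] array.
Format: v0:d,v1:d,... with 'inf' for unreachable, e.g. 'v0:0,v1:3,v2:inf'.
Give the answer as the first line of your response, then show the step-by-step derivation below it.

v0:inf,v1:0,v2:1,v3:11,v4:inf,v5:inf,v6:inf,v7:inf

step 1: dist = v0:inf,v1:0,v2:1,v3:inf,v4:inf,v5:inf,v6:inf,v7:inf
step 2: dist = v0:inf,v1:0,v2:1,v3:11,v4:inf,v5:inf,v6:inf,v7:inf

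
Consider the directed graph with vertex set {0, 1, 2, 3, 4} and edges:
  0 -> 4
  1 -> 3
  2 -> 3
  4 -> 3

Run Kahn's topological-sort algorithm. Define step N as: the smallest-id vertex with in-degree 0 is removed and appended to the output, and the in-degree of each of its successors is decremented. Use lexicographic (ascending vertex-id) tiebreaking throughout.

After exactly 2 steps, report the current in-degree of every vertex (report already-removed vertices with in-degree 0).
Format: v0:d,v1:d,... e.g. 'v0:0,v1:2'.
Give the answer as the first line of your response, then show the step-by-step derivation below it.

v0:0,v1:0,v2:0,v3:2,v4:0

step 1: output 0; order=[0]; indeg=(0,0,0,3,0)
step 2: output 1; order=[0,1]; indeg=(0,0,0,2,0)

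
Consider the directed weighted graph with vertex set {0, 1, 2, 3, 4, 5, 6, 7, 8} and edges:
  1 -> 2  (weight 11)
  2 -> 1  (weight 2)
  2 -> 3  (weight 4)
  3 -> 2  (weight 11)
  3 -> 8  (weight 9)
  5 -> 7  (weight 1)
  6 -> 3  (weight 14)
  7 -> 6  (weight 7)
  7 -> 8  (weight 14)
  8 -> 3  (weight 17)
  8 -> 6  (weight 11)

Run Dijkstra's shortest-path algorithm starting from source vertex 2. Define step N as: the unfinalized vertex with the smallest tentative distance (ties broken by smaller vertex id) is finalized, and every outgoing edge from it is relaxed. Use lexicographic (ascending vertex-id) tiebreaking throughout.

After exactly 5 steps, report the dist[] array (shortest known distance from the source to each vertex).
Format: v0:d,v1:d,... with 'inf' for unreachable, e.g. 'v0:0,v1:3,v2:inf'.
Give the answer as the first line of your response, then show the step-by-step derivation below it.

v0:inf,v1:2,v2:0,v3:4,v4:inf,v5:inf,v6:24,v7:inf,v8:13

step 1: dist = v0:inf,v1:2,v2:0,v3:4,v4:inf,v5:inf,v6:inf,v7:inf,v8:inf
step 2: dist = v0:inf,v1:2,v2:0,v3:4,v4:inf,v5:inf,v6:inf,v7:inf,v8:inf
step 3: dist = v0:inf,v1:2,v2:0,v3:4,v4:inf,v5:inf,v6:inf,v7:inf,v8:13
step 4: dist = v0:inf,v1:2,v2:0,v3:4,v4:inf,v5:inf,v6:24,v7:inf,v8:13
step 5: dist = v0:inf,v1:2,v2:0,v3:4,v4:inf,v5:inf,v6:24,v7:inf,v8:13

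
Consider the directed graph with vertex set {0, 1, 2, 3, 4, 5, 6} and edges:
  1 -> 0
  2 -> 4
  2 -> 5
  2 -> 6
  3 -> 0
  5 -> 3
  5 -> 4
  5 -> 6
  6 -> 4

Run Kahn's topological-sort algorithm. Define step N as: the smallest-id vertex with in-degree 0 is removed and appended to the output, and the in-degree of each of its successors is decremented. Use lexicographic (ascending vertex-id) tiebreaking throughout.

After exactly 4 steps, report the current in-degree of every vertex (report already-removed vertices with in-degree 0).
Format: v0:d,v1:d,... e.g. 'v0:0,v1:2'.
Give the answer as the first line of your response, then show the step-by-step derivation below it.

v0:0,v1:0,v2:0,v3:0,v4:1,v5:0,v6:0

step 1: output 1; order=[1]; indeg=(1,0,0,1,3,1,2)
step 2: output 2; order=[1,2]; indeg=(1,0,0,1,2,0,1)
step 3: output 5; order=[1,2,5]; indeg=(1,0,0,0,1,0,0)
step 4: output 3; order=[1,2,5,3]; indeg=(0,0,0,0,1,0,0)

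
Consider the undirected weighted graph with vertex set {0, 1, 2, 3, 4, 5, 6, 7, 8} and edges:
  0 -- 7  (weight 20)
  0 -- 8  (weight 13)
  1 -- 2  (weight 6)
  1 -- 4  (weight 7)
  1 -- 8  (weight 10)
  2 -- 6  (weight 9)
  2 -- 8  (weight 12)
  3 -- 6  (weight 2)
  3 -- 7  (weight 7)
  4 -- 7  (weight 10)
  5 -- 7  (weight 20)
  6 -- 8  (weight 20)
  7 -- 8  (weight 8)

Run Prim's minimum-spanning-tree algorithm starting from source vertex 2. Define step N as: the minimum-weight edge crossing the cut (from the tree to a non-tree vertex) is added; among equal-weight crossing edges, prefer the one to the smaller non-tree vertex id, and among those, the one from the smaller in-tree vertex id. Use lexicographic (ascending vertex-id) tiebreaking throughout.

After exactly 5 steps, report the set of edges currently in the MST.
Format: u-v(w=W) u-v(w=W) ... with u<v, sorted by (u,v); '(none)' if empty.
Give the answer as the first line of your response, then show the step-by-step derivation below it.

1-2(w=6) 1-4(w=7) 2-6(w=9) 3-6(w=2) 3-7(w=7)

step 1: add edge 1-2 (w=6); MST = {1-2(w=6)}
step 2: add edge 1-4 (w=7); MST = {1-2(w=6) 1-4(w=7)}
step 3: add edge 2-6 (w=9); MST = {1-2(w=6) 1-4(w=7) 2-6(w=9)}
step 4: add edge 3-6 (w=2); MST = {1-2(w=6) 1-4(w=7) 2-6(w=9) 3-6(w=2)}
step 5: add edge 3-7 (w=7); MST = {1-2(w=6) 1-4(w=7) 2-6(w=9) 3-6(w=2) 3-7(w=7)}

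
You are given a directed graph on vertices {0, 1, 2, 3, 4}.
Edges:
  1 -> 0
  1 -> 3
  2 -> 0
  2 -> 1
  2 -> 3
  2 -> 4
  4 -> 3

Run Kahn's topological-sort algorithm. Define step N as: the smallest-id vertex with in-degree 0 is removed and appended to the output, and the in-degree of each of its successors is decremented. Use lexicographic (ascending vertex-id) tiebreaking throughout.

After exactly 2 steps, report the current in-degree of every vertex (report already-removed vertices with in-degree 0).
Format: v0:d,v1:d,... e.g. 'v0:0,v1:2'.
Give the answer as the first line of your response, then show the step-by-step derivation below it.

v0:0,v1:0,v2:0,v3:1,v4:0

step 1: output 2; order=[2]; indeg=(1,0,0,2,0)
step 2: output 1; order=[2,1]; indeg=(0,0,0,1,0)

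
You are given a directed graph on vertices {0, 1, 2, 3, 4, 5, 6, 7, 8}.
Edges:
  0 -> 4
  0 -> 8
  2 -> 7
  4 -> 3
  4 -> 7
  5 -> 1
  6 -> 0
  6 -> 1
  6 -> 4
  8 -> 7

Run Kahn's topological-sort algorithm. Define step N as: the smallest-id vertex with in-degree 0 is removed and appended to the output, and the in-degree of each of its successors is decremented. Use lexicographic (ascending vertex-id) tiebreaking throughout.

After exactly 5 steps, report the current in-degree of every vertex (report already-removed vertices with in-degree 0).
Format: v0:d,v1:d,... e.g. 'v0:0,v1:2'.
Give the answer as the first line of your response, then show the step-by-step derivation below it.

v0:0,v1:0,v2:0,v3:1,v4:0,v5:0,v6:0,v7:2,v8:0

step 1: output 2; order=[2]; indeg=(1,2,0,1,2,0,0,2,1)
step 2: output 5; order=[2,5]; indeg=(1,1,0,1,2,0,0,2,1)
step 3: output 6; order=[2,5,6]; indeg=(0,0,0,1,1,0,0,2,1)
step 4: output 0; order=[2,5,6,0]; indeg=(0,0,0,1,0,0,0,2,0)
step 5: output 1; order=[2,5,6,0,1]; indeg=(0,0,0,1,0,0,0,2,0)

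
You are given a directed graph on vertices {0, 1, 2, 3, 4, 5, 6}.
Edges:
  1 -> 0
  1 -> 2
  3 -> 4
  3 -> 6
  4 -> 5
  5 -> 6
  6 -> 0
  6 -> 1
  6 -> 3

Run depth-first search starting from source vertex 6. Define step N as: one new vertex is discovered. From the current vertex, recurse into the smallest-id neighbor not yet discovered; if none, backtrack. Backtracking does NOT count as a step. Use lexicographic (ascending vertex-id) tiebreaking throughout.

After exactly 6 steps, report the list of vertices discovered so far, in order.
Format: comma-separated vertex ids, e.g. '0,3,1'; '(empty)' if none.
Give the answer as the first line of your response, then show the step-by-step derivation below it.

6,0,1,2,3,4

step 1: discover 6; path=6; order=6
step 2: discover 0; path=6>0; order=6,0
step 3: discover 1; path=6>1; order=6,0,1
step 4: discover 2; path=6>1>2; order=6,0,1,2
step 5: discover 3; path=6>3; order=6,0,1,2,3
step 6: discover 4; path=6>3>4; order=6,0,1,2,3,4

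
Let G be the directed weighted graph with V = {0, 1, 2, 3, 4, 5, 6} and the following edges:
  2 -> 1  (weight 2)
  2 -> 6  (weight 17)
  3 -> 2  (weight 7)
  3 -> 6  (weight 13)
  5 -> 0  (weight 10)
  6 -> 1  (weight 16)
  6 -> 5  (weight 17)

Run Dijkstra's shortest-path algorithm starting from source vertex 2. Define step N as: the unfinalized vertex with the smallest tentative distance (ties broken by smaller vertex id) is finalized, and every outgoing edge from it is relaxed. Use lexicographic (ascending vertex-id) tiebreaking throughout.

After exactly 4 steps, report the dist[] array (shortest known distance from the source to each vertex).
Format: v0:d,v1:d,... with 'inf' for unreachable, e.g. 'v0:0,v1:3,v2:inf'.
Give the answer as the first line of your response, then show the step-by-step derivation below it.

v0:44,v1:2,v2:0,v3:inf,v4:inf,v5:34,v6:17

step 1: dist = v0:inf,v1:2,v2:0,v3:inf,v4:inf,v5:inf,v6:17
step 2: dist = v0:inf,v1:2,v2:0,v3:inf,v4:inf,v5:inf,v6:17
step 3: dist = v0:inf,v1:2,v2:0,v3:inf,v4:inf,v5:34,v6:17
step 4: dist = v0:44,v1:2,v2:0,v3:inf,v4:inf,v5:34,v6:17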